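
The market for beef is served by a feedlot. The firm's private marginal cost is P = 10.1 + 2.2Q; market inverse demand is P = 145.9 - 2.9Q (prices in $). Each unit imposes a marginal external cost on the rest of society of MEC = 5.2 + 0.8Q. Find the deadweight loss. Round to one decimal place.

Market equilibrium (private): 10.1 + 2.2Q = 145.9 - 2.9Q → Q_m = 26.6275.
Social marginal cost = private MC + MEC = 15.3 + 3.0Q.
Set SMC = demand: 15.3 + 3.0Q = 145.9 - 2.9Q → Q* = 22.1356.
The loss is the area between SMC and demand from Q* to Q_m; with linear curves that's a triangle of height MEC(Q_m).
DWL = ½ × 4.4919 × 26.5020 = 59.5222.

DWL = $59.5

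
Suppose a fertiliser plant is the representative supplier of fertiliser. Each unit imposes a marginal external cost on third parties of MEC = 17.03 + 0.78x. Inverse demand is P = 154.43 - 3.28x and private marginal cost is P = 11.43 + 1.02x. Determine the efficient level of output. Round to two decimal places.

x* = 24.80

Social marginal cost = private MC + MEC = 28.46 + 1.80x.
Set SMC = demand: 28.46 + 1.80x = 154.43 - 3.28x → x* = 24.7972.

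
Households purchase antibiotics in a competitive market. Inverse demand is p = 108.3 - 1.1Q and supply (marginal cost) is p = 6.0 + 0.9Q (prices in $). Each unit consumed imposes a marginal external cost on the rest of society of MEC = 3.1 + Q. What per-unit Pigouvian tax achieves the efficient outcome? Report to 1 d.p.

Social marginal benefit = demand − MEC = 105.2 - 2.1Q.
Set SMB = MC: 105.2 - 2.1Q = 6.0 + 0.9Q → Q* = 33.0667.
The Pigouvian tax equals MEC at Q*: 3.1 + 1.0×33.0667 = 36.1667.

tax = $36.2 per unit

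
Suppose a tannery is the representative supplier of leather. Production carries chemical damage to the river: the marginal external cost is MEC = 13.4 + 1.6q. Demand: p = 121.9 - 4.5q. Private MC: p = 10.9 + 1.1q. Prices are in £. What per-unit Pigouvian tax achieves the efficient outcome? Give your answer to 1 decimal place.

Social marginal cost = private MC + MEC = 24.3 + 2.7q.
Set SMC = demand: 24.3 + 2.7q = 121.9 - 4.5q → q* = 13.5556.
The Pigouvian tax equals MEC at q*: 13.4 + 1.6×13.5556 = 35.0890.

tax = £35.1 per unit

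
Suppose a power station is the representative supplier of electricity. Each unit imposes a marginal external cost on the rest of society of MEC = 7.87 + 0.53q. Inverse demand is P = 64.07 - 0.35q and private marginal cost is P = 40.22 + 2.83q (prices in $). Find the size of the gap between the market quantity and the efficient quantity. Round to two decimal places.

3.19 units

Market equilibrium (private): 40.22 + 2.83q = 64.07 - 0.35q → q_m = 7.5000.
Social marginal cost = private MC + MEC = 48.09 + 3.36q.
Set SMC = demand: 48.09 + 3.36q = 64.07 - 0.35q → q* = 4.3073.
Gap = |7.5000 − 4.3073| = 3.1927.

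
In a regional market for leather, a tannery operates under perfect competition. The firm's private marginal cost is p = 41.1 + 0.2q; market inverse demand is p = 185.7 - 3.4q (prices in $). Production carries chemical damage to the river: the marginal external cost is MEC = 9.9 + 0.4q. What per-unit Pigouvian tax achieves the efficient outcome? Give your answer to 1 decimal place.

tax = $23.4 per unit

Social marginal cost = private MC + MEC = 51.0 + 0.6q.
Set SMC = demand: 51.0 + 0.6q = 185.7 - 3.4q → q* = 33.6750.
The Pigouvian tax equals MEC at q*: 9.9 + 0.4×33.6750 = 23.3700.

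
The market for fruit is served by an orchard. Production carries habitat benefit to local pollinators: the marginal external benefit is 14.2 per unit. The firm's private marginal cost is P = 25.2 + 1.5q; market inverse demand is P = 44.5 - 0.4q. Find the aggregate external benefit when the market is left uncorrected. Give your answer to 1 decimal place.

Market equilibrium (private): 25.2 + 1.5q = 44.5 - 0.4q → q_m = 10.1579.
Total external benefit = MEB × q_m = 14.2 × 10.1579 = 144.2422.

144.2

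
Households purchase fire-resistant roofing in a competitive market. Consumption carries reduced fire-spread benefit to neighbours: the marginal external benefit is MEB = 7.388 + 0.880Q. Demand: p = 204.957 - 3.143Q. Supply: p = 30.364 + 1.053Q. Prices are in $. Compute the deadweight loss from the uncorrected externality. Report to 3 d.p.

DWL = $291.975

Market equilibrium (private): 30.364 + 1.053Q = 204.957 - 3.143Q → Q_m = 41.6094.
Social marginal benefit = demand + MEB = 212.345 - 2.263Q.
Set SMB = MC: 212.345 - 2.263Q = 30.364 + 1.053Q → Q* = 54.8797.
Height of the DWL triangle at Q_m is SMB(Q_m) − MC(Q_m) = MEB(Q_m) = 44.0043.
DWL = ½ × 13.2703 × 44.0043 = 291.9751.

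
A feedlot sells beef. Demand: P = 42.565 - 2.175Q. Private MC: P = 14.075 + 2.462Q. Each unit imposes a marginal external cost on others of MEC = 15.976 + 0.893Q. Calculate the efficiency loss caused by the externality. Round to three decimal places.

DWL = 41.650

Market equilibrium (private): 14.075 + 2.462Q = 42.565 - 2.175Q → Q_m = 6.1441.
Social marginal cost = private MC + MEC = 30.051 + 3.355Q.
Set SMC = demand: 30.051 + 3.355Q = 42.565 - 2.175Q → Q* = 2.2629.
The loss is the area between SMC and demand from Q* to Q_m; with linear curves that's a triangle of height MEC(Q_m).
DWL = ½ × 3.8812 × 21.4626 = 41.6503.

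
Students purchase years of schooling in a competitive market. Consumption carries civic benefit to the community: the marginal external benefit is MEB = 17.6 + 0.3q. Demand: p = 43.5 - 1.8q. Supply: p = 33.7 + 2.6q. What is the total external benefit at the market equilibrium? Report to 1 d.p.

Market equilibrium (private): 33.7 + 2.6q = 43.5 - 1.8q → q_m = 2.2273.
Total external benefit = ∫₀^{q_m} (17.6 + 0.3q) dq = 17.6×2.2273 + ½×0.3×2.2273² = 39.9446.

39.9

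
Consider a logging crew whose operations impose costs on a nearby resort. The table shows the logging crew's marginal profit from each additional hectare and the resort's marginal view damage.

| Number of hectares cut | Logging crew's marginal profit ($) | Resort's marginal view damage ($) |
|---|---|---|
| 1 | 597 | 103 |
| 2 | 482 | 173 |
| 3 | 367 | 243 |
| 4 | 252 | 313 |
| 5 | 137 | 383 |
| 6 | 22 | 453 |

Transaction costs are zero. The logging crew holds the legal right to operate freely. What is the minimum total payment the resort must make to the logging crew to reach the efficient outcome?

$411

Left alone the logging crew would choose level 6 (marginal profit stays positive).
Efficient level: k* = 3 (marginal profit ≥ marginal view damage through 3).
The resort must at least cover the logging crew's forgone profit from cutting 6→3: 252 + 137 + 22 = 411.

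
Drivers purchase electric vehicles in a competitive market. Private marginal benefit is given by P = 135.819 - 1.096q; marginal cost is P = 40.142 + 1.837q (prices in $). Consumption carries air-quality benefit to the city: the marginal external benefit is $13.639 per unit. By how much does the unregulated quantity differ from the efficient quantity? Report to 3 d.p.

4.650 units

Market equilibrium (private): 40.142 + 1.837q = 135.819 - 1.096q → q_m = 32.6209.
Social marginal benefit = demand + MEB = 149.458 - 1.096q.
Set SMB = MC: 149.458 - 1.096q = 40.142 + 1.837q → q* = 37.2711.
Gap = |32.6209 − 37.2711| = 4.6502.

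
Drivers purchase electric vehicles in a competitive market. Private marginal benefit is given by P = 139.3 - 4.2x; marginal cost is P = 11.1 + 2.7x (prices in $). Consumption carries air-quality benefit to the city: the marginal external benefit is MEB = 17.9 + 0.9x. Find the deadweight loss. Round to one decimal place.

DWL = $99.9

Market equilibrium (private): 11.1 + 2.7x = 139.3 - 4.2x → x_m = 18.5797.
Social marginal benefit = demand + MEB = 157.2 - 3.3x.
Set SMB = MC: 157.2 - 3.3x = 11.1 + 2.7x → x* = 24.3500.
The loss is the area between SMB and MC from x* to x_m; with linear curves that's a triangle of height MEB(x_m).
DWL = ½ × 5.7703 × 34.6217 = 99.8888.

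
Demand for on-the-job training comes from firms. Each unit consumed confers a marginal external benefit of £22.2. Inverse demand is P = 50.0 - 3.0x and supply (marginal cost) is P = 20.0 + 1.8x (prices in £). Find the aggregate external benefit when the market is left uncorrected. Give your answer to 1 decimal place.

Market equilibrium (private): 20.0 + 1.8x = 50.0 - 3.0x → x_m = 6.2500.
Total external benefit = MEB × x_m = 22.2 × 6.2500 = 138.7500.

£138.8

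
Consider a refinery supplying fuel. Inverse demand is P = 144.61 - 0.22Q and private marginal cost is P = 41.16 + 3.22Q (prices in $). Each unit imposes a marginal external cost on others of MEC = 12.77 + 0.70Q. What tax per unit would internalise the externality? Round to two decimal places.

tax = $28.10 per unit

Social marginal cost = private MC + MEC = 53.93 + 3.92Q.
Set SMC = demand: 53.93 + 3.92Q = 144.61 - 0.22Q → Q* = 21.9034.
The Pigouvian tax equals MEC at Q*: 12.77 + 0.70×21.9034 = 28.1024.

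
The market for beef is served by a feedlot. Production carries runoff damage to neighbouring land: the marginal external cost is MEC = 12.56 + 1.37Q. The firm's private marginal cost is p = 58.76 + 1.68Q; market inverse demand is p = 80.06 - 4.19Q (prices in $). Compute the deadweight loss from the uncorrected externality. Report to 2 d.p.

Market equilibrium (private): 58.76 + 1.68Q = 80.06 - 4.19Q → Q_m = 3.6286.
Social marginal cost = private MC + MEC = 71.32 + 3.05Q.
Set SMC = demand: 71.32 + 3.05Q = 80.06 - 4.19Q → Q* = 1.2072.
Height of the DWL triangle at Q_m is SMC(Q_m) − demand(Q_m) = MEC(Q_m) = 17.5312.
DWL = ½ × 2.4214 × 17.5312 = 21.2250.

DWL = $21.23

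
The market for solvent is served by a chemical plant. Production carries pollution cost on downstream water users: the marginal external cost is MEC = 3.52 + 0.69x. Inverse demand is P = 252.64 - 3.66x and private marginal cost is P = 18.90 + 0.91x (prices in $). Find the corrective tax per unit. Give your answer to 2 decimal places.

Social marginal cost = private MC + MEC = 22.42 + 1.60x.
Set SMC = demand: 22.42 + 1.60x = 252.64 - 3.66x → x* = 43.7681.
The Pigouvian tax equals MEC at x*: 3.52 + 0.69×43.7681 = 33.7200.

tax = $33.72 per unit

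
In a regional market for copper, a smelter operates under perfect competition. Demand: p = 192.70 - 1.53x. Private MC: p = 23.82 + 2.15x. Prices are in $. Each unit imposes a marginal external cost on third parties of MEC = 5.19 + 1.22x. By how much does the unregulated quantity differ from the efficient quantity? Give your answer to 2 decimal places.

Market equilibrium (private): 23.82 + 2.15x = 192.70 - 1.53x → x_m = 45.8913.
Social marginal cost = private MC + MEC = 29.01 + 3.37x.
Set SMC = demand: 29.01 + 3.37x = 192.70 - 1.53x → x* = 33.4061.
Gap = |45.8913 − 33.4061| = 12.4852.

12.49 units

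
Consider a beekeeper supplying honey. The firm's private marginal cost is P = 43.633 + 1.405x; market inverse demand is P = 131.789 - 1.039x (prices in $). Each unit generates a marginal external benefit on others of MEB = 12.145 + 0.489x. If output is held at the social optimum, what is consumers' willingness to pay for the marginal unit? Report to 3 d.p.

Social marginal cost = private MC − MEB = 31.488 + 0.916x.
Set SMC = demand: 31.488 + 0.916x = 131.789 - 1.039x → x* = 51.3049.
Consumer price on the demand curve at x*: 131.789 − 1.039×51.3049 = 78.4832.

P = $78.483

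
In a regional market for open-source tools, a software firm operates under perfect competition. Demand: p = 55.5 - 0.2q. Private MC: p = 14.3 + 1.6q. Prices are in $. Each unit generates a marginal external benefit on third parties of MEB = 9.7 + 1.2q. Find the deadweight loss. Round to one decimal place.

Market equilibrium (private): 14.3 + 1.6q = 55.5 - 0.2q → q_m = 22.8889.
Social marginal cost = private MC − MEB = 4.6 + 0.4q.
Set SMC = demand: 4.6 + 0.4q = 55.5 - 0.2q → q* = 84.8333.
Between q* and q_m the wedge demand − SMC runs linearly from 0 to MEB(q_m), so the loss is a triangle.
DWL = ½ × 61.9444 × 37.1667 = 1151.1345.

DWL = $1151.1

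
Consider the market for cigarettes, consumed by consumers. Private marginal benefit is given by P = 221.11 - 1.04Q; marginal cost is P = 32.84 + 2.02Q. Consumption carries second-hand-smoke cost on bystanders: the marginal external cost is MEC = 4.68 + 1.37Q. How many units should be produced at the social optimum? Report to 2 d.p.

Q* = 41.44

Social marginal benefit = demand − MEC = 216.43 - 2.41Q.
Set SMB = MC: 216.43 - 2.41Q = 32.84 + 2.02Q → Q* = 41.4424.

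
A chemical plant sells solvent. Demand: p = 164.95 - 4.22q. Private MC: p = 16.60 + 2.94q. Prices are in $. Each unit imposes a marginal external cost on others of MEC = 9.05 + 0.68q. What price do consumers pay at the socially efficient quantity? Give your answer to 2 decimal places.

Social marginal cost = private MC + MEC = 25.65 + 3.62q.
Set SMC = demand: 25.65 + 3.62q = 164.95 - 4.22q → q* = 17.7679.
Consumer price on the demand curve at q*: 164.95 − 4.22×17.7679 = 89.9695.

P = $89.97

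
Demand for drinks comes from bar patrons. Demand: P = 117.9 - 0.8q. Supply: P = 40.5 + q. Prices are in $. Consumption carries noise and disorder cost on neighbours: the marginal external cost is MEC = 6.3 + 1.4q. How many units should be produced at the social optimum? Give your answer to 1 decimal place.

Social marginal benefit = demand − MEC = 111.6 - 2.2q.
Set SMB = MC: 111.6 - 2.2q = 40.5 + q → q* = 22.2188.

q* = 22.2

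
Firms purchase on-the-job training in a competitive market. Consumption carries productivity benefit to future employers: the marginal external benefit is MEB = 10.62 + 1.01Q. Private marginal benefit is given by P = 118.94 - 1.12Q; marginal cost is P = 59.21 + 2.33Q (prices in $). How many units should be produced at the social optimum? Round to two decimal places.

Social marginal benefit = demand + MEB = 129.56 - 0.11Q.
Set SMB = MC: 129.56 - 0.11Q = 59.21 + 2.33Q → Q* = 28.8320.

Q* = 28.83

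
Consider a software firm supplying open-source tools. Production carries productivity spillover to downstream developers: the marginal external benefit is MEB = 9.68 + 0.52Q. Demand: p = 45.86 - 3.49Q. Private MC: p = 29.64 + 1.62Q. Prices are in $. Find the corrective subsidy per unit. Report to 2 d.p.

Social marginal cost = private MC − MEB = 19.96 + 1.10Q.
Set SMC = demand: 19.96 + 1.10Q = 45.86 - 3.49Q → Q* = 5.6427.
The Pigouvian subsidy equals MEB at Q*: 9.68 + 0.52×5.6427 = 12.6142.

subsidy = $12.61 per unit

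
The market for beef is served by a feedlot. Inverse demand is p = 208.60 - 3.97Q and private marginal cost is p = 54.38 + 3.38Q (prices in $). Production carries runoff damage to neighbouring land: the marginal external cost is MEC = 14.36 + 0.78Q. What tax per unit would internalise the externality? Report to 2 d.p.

Social marginal cost = private MC + MEC = 68.74 + 4.16Q.
Set SMC = demand: 68.74 + 4.16Q = 208.60 - 3.97Q → Q* = 17.2030.
The Pigouvian tax equals MEC at Q*: 14.36 + 0.78×17.2030 = 27.7783.

tax = $27.78 per unit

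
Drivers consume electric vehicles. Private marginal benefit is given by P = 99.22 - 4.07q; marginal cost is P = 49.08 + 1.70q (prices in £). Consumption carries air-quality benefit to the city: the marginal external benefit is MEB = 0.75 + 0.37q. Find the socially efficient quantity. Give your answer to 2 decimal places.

Social marginal benefit = demand + MEB = 99.97 - 3.70q.
Set SMB = MC: 99.97 - 3.70q = 49.08 + 1.70q → q* = 9.4241.

q* = 9.42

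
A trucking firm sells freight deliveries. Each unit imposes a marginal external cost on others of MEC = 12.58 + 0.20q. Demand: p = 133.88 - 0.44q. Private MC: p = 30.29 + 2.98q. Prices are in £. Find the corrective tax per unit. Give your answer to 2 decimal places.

tax = £17.61 per unit

Social marginal cost = private MC + MEC = 42.87 + 3.18q.
Set SMC = demand: 42.87 + 3.18q = 133.88 - 0.44q → q* = 25.1409.
The Pigouvian tax equals MEC at q*: 12.58 + 0.20×25.1409 = 17.6082.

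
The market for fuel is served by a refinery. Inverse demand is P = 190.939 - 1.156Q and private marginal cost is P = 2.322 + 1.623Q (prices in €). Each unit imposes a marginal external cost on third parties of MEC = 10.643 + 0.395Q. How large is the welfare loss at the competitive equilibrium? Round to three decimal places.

DWL = €220.966

Market equilibrium (private): 2.322 + 1.623Q = 190.939 - 1.156Q → Q_m = 67.8723.
Social marginal cost = private MC + MEC = 12.965 + 2.018Q.
Set SMC = demand: 12.965 + 2.018Q = 190.939 - 1.156Q → Q* = 56.0725.
Between Q* and Q_m the wedge SMC − demand runs linearly from 0 to MEC(Q_m), so the loss is a triangle.
DWL = ½ × 11.7998 × 37.4525 = 220.9660.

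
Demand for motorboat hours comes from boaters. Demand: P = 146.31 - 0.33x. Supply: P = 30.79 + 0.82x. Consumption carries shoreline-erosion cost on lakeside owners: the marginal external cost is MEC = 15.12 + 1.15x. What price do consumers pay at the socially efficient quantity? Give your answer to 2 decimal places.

Social marginal benefit = demand − MEC = 131.19 - 1.48x.
Set SMB = MC: 131.19 - 1.48x = 30.79 + 0.82x → x* = 43.6522.
Consumer price on the demand curve at x*: 146.31 − 0.33×43.6522 = 131.9048.

P = 131.90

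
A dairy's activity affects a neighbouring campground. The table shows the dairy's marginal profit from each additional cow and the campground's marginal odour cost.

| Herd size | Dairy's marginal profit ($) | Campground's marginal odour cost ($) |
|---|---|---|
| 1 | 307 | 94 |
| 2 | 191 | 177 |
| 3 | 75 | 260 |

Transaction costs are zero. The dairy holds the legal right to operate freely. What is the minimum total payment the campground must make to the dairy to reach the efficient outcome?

Left alone the dairy would choose level 3 (marginal profit stays positive).
Efficient level: k* = 2 (marginal profit ≥ marginal odour cost through 2).
The campground must at least cover the dairy's forgone profit from cutting 3→2: 75 = 75.

$75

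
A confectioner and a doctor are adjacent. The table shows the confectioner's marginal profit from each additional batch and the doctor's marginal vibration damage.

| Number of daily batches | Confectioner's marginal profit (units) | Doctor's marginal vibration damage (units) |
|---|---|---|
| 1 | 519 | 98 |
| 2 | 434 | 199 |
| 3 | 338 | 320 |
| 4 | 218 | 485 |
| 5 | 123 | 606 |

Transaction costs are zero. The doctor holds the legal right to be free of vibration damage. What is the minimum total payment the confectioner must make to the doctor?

617

Efficient level: marginal profit ≥ marginal vibration damage through level 3, so k* = 3.
With the doctor holding the right, the confectioner must at least compensate total damage at k*: 98 + 199 + 320 = 617.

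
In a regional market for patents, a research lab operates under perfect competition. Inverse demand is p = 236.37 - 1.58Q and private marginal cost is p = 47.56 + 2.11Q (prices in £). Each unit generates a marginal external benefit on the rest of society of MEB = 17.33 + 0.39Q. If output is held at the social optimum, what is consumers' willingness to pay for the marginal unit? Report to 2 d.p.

Social marginal cost = private MC − MEB = 30.23 + 1.72Q.
Set SMC = demand: 30.23 + 1.72Q = 236.37 - 1.58Q → Q* = 62.4667.
Consumer price on the demand curve at Q*: 236.37 − 1.58×62.4667 = 137.6726.

P = £137.67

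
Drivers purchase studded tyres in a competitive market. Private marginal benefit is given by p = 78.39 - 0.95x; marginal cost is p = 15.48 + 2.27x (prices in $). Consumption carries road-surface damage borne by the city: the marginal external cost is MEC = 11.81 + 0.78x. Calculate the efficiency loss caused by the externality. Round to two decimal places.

DWL = $91.46

Market equilibrium (private): 15.48 + 2.27x = 78.39 - 0.95x → x_m = 19.5373.
Social marginal benefit = demand − MEC = 66.58 - 1.73x.
Set SMB = MC: 66.58 - 1.73x = 15.48 + 2.27x → x* = 12.7750.
The loss is the area between SMB and MC from x* to x_m; with linear curves that's a triangle of height MEC(x_m).
DWL = ½ × 6.7623 × 27.0491 = 91.4571.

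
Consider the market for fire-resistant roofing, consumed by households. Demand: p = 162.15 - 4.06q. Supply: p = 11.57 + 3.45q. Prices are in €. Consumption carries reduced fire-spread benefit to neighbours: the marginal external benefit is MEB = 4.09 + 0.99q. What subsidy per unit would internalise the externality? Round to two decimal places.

Social marginal benefit = demand + MEB = 166.24 - 3.07q.
Set SMB = MC: 166.24 - 3.07q = 11.57 + 3.45q → q* = 23.7224.
The Pigouvian subsidy equals MEB at q*: 4.09 + 0.99×23.7224 = 27.5752.

subsidy = €27.58 per unit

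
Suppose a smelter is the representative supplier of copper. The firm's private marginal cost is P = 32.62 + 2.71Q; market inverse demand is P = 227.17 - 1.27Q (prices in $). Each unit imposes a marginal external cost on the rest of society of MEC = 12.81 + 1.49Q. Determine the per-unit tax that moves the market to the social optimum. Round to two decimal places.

tax = $62.32 per unit

Social marginal cost = private MC + MEC = 45.43 + 4.20Q.
Set SMC = demand: 45.43 + 4.20Q = 227.17 - 1.27Q → Q* = 33.2249.
The Pigouvian tax equals MEC at Q*: 12.81 + 1.49×33.2249 = 62.3151.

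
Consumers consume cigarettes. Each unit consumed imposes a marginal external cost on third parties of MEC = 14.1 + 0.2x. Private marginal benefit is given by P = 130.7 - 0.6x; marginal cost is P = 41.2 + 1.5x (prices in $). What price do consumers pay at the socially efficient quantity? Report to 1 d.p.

P = $111.0

Social marginal benefit = demand − MEC = 116.6 - 0.8x.
Set SMB = MC: 116.6 - 0.8x = 41.2 + 1.5x → x* = 32.7826.
Consumer price on the demand curve at x*: 130.7 − 0.6×32.7826 = 111.0304.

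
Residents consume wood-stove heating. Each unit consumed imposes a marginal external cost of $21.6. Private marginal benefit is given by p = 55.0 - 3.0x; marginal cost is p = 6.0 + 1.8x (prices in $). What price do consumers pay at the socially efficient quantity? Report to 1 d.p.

Social marginal benefit = demand − MEC = 33.4 - 3.0x.
Set SMB = MC: 33.4 - 3.0x = 6.0 + 1.8x → x* = 5.7083.
Consumer price on the demand curve at x*: 55.0 − 3.0×5.7083 = 37.8751.

P = $37.9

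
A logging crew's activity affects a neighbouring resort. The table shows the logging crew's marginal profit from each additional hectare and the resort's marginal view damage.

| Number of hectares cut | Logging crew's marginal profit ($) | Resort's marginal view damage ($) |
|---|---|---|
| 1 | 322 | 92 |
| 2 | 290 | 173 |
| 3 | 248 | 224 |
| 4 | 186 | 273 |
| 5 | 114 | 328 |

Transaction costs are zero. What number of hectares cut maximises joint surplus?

3

Bargaining reaches the level where marginal profit last exceeds marginal view damage.
That holds through level 3 (248 ≥ 224) but not at 4 (186 < 273).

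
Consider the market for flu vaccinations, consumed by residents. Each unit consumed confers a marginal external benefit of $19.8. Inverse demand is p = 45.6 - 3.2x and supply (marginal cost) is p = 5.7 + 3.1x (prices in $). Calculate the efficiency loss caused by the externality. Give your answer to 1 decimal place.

Market equilibrium (private): 5.7 + 3.1x = 45.6 - 3.2x → x_m = 6.3333.
Social marginal benefit = demand + MEB = 65.4 - 3.2x.
Set SMB = MC: 65.4 - 3.2x = 5.7 + 3.1x → x* = 9.4762.
The welfare-loss triangle has base |x_m − x*| and height MEB(x_m) (the vertical gap between SMB and MC is zero at x* and MEB at x_m).
DWL = ½ × 3.1429 × 19.8000 = 31.1147.

DWL = $31.1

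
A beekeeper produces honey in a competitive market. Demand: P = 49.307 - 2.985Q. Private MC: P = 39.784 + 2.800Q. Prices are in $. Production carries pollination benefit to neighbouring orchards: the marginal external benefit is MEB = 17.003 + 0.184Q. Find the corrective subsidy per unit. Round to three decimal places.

Social marginal cost = private MC − MEB = 22.781 + 2.616Q.
Set SMC = demand: 22.781 + 2.616Q = 49.307 - 2.985Q → Q* = 4.7359.
The Pigouvian subsidy equals MEB at Q*: 17.003 + 0.184×4.7359 = 17.8744.

subsidy = $17.874 per unit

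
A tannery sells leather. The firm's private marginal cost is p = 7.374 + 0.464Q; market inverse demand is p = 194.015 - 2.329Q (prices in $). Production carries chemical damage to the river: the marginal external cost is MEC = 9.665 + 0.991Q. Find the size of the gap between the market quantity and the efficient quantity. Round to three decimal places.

20.055 units

Market equilibrium (private): 7.374 + 0.464Q = 194.015 - 2.329Q → Q_m = 66.8246.
Social marginal cost = private MC + MEC = 17.039 + 1.455Q.
Set SMC = demand: 17.039 + 1.455Q = 194.015 - 2.329Q → Q* = 46.7696.
Gap = |66.8246 − 46.7696| = 20.0550.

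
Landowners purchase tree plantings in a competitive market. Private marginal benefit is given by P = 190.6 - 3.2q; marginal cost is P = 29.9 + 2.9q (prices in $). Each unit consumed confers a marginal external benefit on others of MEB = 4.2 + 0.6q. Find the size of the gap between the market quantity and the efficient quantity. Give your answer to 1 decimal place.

3.6 units

Market equilibrium (private): 29.9 + 2.9q = 190.6 - 3.2q → q_m = 26.3443.
Social marginal benefit = demand + MEB = 194.8 - 2.6q.
Set SMB = MC: 194.8 - 2.6q = 29.9 + 2.9q → q* = 29.9818.
Gap = |26.3443 − 29.9818| = 3.6375.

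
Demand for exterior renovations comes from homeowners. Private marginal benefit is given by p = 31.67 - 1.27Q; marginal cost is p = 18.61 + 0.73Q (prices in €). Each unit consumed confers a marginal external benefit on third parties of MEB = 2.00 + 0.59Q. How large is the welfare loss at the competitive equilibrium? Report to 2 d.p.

Market equilibrium (private): 18.61 + 0.73Q = 31.67 - 1.27Q → Q_m = 6.5300.
Social marginal benefit = demand + MEB = 33.67 - 0.68Q.
Set SMB = MC: 33.67 - 0.68Q = 18.61 + 0.73Q → Q* = 10.6809.
Height of the DWL triangle at Q_m is SMB(Q_m) − MC(Q_m) = MEB(Q_m) = 5.8527.
DWL = ½ × 4.1509 × 5.8527 = 12.1470.

DWL = €12.15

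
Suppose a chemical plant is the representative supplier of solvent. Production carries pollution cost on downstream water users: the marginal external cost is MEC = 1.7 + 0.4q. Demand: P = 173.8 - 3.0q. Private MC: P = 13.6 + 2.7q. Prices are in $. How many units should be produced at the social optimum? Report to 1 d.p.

Social marginal cost = private MC + MEC = 15.3 + 3.1q.
Set SMC = demand: 15.3 + 3.1q = 173.8 - 3.0q → q* = 25.9836.

q* = 26.0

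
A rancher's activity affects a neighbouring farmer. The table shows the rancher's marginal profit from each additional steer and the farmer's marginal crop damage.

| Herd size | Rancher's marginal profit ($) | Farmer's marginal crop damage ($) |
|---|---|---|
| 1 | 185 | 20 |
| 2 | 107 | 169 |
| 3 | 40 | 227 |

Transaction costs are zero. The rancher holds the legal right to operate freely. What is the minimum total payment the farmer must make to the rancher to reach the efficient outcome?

Left alone the rancher would choose level 3 (marginal profit stays positive).
Efficient level: k* = 1 (marginal profit ≥ marginal crop damage through 1).
The farmer must at least cover the rancher's forgone profit from cutting 3→1: 107 + 40 = 147.

$147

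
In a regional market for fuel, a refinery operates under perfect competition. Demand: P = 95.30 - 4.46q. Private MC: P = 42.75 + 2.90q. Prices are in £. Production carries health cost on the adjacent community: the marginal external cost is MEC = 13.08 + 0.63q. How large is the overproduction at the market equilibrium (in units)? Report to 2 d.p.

2.20 units

Market equilibrium (private): 42.75 + 2.90q = 95.30 - 4.46q → q_m = 7.1399.
Social marginal cost = private MC + MEC = 55.83 + 3.53q.
Set SMC = demand: 55.83 + 3.53q = 95.30 - 4.46q → q* = 4.9399.
Gap = |7.1399 − 4.9399| = 2.2000.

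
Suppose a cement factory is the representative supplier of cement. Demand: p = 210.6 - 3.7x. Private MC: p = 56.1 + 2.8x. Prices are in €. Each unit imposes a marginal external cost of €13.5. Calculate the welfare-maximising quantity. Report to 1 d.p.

Social marginal cost = private MC + MEC = 69.6 + 2.8x.
Set SMC = demand: 69.6 + 2.8x = 210.6 - 3.7x → x* = 21.6923.

x* = 21.7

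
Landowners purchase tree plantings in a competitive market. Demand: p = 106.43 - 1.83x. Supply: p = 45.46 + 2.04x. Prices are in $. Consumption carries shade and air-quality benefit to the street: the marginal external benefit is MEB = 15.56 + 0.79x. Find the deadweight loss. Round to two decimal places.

Market equilibrium (private): 45.46 + 2.04x = 106.43 - 1.83x → x_m = 15.7545.
Social marginal benefit = demand + MEB = 121.99 - 1.04x.
Set SMB = MC: 121.99 - 1.04x = 45.46 + 2.04x → x* = 24.8474.
Height of the DWL triangle at x_m is SMB(x_m) − MC(x_m) = MEB(x_m) = 28.0061.
DWL = ½ × 9.0929 × 28.0061 = 127.3283.

DWL = $127.33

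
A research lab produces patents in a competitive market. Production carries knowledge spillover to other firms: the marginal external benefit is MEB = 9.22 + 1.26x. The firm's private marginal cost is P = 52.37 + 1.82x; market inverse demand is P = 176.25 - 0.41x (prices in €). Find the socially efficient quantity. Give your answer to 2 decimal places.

x* = 137.22

Social marginal cost = private MC − MEB = 43.15 + 0.56x.
Set SMC = demand: 43.15 + 0.56x = 176.25 - 0.41x → x* = 137.2165.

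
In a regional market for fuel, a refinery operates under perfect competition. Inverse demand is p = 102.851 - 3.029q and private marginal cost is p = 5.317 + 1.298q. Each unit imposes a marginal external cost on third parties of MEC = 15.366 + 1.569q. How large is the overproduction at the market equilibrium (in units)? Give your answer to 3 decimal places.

8.605 units

Market equilibrium (private): 5.317 + 1.298q = 102.851 - 3.029q → q_m = 22.5408.
Social marginal cost = private MC + MEC = 20.683 + 2.867q.
Set SMC = demand: 20.683 + 2.867q = 102.851 - 3.029q → q* = 13.9362.
Gap = |22.5408 − 13.9362| = 8.6046.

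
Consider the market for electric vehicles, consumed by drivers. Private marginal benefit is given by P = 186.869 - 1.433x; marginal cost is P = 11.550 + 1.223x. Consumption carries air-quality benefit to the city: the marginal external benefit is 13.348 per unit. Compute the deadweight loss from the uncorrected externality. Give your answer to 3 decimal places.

Market equilibrium (private): 11.550 + 1.223x = 186.869 - 1.433x → x_m = 66.0087.
Social marginal benefit = demand + MEB = 200.217 - 1.433x.
Set SMB = MC: 200.217 - 1.433x = 11.550 + 1.223x → x* = 71.0343.
Height of the DWL triangle at x_m is SMB(x_m) − MC(x_m) = MEB(x_m) = 13.3480.
DWL = ½ × 5.0256 × 13.3480 = 33.5409.

DWL = 33.541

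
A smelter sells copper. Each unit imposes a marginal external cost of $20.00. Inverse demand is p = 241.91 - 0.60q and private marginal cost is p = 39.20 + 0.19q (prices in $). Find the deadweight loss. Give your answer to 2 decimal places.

Market equilibrium (private): 39.20 + 0.19q = 241.91 - 0.60q → q_m = 256.5949.
Social marginal cost = private MC + MEC = 59.20 + 0.19q.
Set SMC = demand: 59.20 + 0.19q = 241.91 - 0.60q → q* = 231.2785.
The welfare-loss triangle has base |q_m − q*| and height MEC(q_m) (the vertical gap between SMC and demand is zero at q* and MEC at q_m).
DWL = ½ × 25.3164 × 20.0000 = 253.1640.

DWL = $253.16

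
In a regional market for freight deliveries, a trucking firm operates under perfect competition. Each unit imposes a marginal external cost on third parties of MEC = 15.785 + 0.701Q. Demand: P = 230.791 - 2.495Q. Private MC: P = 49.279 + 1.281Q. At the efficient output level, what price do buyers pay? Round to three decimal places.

Social marginal cost = private MC + MEC = 65.064 + 1.982Q.
Set SMC = demand: 65.064 + 1.982Q = 230.791 - 2.495Q → Q* = 37.0174.
Consumer price on the demand curve at Q*: 230.791 − 2.495×37.0174 = 138.4326.

P = 138.433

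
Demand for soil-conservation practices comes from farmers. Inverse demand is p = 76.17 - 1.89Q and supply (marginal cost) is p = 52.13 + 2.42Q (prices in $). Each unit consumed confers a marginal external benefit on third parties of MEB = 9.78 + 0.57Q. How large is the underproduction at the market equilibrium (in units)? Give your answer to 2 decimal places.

3.47 units

Market equilibrium (private): 52.13 + 2.42Q = 76.17 - 1.89Q → Q_m = 5.5777.
Social marginal benefit = demand + MEB = 85.95 - 1.32Q.
Set SMB = MC: 85.95 - 1.32Q = 52.13 + 2.42Q → Q* = 9.0428.
Gap = |5.5777 − 9.0428| = 3.4651.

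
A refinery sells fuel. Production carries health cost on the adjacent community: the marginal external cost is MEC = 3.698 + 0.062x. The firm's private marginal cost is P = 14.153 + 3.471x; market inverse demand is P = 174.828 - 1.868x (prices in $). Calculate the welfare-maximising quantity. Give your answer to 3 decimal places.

x* = 29.064

Social marginal cost = private MC + MEC = 17.851 + 3.533x.
Set SMC = demand: 17.851 + 3.533x = 174.828 - 1.868x → x* = 29.0644.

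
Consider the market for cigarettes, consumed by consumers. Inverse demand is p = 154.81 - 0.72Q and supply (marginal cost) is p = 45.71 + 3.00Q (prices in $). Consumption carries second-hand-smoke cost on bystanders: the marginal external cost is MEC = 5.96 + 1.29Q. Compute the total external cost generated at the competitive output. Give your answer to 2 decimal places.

$729.58

Market equilibrium (private): 45.71 + 3.00Q = 154.81 - 0.72Q → Q_m = 29.3280.
Total external cost = ∫₀^{Q_m} (5.96 + 1.29Q) dQ = 5.96×29.3280 + ½×1.29×29.3280² = 729.5798.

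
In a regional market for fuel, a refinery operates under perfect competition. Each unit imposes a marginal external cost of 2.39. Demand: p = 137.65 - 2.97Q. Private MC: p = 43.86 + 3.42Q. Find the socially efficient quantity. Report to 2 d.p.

Social marginal cost = private MC + MEC = 46.25 + 3.42Q.
Set SMC = demand: 46.25 + 3.42Q = 137.65 - 2.97Q → Q* = 14.3036.

Q* = 14.30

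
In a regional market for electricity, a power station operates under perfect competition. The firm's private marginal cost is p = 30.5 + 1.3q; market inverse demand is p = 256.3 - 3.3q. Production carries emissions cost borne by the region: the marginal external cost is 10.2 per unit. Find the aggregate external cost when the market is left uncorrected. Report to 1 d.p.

Market equilibrium (private): 30.5 + 1.3q = 256.3 - 3.3q → q_m = 49.0870.
Total external cost = MEC × q_m = 10.2 × 49.0870 = 500.6874.

500.7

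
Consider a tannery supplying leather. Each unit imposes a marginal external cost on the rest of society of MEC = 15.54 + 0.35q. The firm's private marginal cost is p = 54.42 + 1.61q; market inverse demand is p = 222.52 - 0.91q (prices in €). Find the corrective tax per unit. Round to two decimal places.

Social marginal cost = private MC + MEC = 69.96 + 1.96q.
Set SMC = demand: 69.96 + 1.96q = 222.52 - 0.91q → q* = 53.1568.
The Pigouvian tax equals MEC at q*: 15.54 + 0.35×53.1568 = 34.1449.

tax = €34.14 per unit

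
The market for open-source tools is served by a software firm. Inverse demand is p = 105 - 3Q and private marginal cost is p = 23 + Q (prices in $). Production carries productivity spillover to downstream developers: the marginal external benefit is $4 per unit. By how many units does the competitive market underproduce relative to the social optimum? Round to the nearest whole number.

Market equilibrium (private): 23 + Q = 105 - 3Q → Q_m = 20.5000.
Social marginal cost = private MC − MEB = 19 + Q.
Set SMC = demand: 19 + Q = 105 - 3Q → Q* = 21.5000.
Gap = |20.5000 − 21.5000| = 1.0000.

1 units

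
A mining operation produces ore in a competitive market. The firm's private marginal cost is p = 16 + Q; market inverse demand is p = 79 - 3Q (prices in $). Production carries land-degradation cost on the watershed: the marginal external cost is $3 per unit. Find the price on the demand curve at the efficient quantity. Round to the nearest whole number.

P = $34

Social marginal cost = private MC + MEC = 19 + Q.
Set SMC = demand: 19 + Q = 79 - 3Q → Q* = 15.0000.
Consumer price on the demand curve at Q*: 79 − 3×15.0000 = 34.0000.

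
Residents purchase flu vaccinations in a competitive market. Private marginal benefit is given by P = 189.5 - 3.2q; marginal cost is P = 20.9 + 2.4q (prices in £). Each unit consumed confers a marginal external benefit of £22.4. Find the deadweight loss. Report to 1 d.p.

Market equilibrium (private): 20.9 + 2.4q = 189.5 - 3.2q → q_m = 30.1071.
Social marginal benefit = demand + MEB = 211.9 - 3.2q.
Set SMB = MC: 211.9 - 3.2q = 20.9 + 2.4q → q* = 34.1071.
The welfare-loss triangle has base |q_m − q*| and height MEB(q_m) (the vertical gap between SMB and MC is zero at q* and MEB at q_m).
DWL = ½ × 4.0000 × 22.4000 = 44.8000.

DWL = £44.8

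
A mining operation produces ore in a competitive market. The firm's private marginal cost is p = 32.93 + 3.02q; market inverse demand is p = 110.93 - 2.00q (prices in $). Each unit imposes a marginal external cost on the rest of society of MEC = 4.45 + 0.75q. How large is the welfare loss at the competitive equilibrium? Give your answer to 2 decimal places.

Market equilibrium (private): 32.93 + 3.02q = 110.93 - 2.00q → q_m = 15.5378.
Social marginal cost = private MC + MEC = 37.38 + 3.77q.
Set SMC = demand: 37.38 + 3.77q = 110.93 - 2.00q → q* = 12.7470.
Height of the DWL triangle at q_m is SMC(q_m) − demand(q_m) = MEC(q_m) = 16.1034.
DWL = ½ × 2.7908 × 16.1034 = 22.4707.

DWL = $22.47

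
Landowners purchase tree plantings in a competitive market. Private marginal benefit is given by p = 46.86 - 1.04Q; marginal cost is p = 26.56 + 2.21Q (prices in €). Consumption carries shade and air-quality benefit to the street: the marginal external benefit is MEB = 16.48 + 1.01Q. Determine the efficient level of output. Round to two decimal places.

Social marginal benefit = demand + MEB = 63.34 - 0.03Q.
Set SMB = MC: 63.34 - 0.03Q = 26.56 + 2.21Q → Q* = 16.4196.

Q* = 16.42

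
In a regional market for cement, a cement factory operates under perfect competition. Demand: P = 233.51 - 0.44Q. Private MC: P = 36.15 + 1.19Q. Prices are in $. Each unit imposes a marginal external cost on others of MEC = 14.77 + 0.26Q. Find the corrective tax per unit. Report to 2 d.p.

Social marginal cost = private MC + MEC = 50.92 + 1.45Q.
Set SMC = demand: 50.92 + 1.45Q = 233.51 - 0.44Q → Q* = 96.6085.
The Pigouvian tax equals MEC at Q*: 14.77 + 0.26×96.6085 = 39.8882.

tax = $39.89 per unit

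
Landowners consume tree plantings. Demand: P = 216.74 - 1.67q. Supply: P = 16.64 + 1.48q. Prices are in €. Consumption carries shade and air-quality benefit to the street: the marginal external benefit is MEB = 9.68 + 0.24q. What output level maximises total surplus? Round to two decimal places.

Social marginal benefit = demand + MEB = 226.42 - 1.43q.
Set SMB = MC: 226.42 - 1.43q = 16.64 + 1.48q → q* = 72.0893.

q* = 72.09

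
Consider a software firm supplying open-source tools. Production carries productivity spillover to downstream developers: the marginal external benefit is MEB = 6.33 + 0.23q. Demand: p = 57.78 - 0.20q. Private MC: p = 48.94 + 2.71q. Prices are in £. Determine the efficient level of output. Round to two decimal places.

q* = 5.66

Social marginal cost = private MC − MEB = 42.61 + 2.48q.
Set SMC = demand: 42.61 + 2.48q = 57.78 - 0.20q → q* = 5.6604.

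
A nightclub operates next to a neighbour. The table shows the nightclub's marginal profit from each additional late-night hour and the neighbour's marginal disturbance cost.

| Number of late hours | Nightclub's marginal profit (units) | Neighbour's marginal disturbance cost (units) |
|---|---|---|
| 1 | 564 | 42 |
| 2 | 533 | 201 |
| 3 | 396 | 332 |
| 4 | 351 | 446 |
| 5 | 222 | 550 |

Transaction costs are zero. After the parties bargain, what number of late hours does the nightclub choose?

Bargaining reaches the level where marginal profit last exceeds marginal disturbance cost.
That holds through level 3 (396 ≥ 332) but not at 4 (351 < 446).

3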